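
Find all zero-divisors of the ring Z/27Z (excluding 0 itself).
An element a ∈ Z/27Z (with a ≠ 0) is a zero-divisor iff gcd(a, 27) > 1 (because a is a unit precisely when gcd(a, n) = 1, and in Z/nZ every nonzero, non-unit element is a zero-divisor). Scan a = 1, ..., 26 and keep those with gcd(a, 27) > 1:
  gcd(3, 27) = 3, gcd(6, 27) = 3, gcd(9, 27) = 9, gcd(12, 27) = 3, gcd(15, 27) = 3, gcd(18, 27) = 9, gcd(21, 27) = 3, gcd(24, 27) = 3.
All other a ∈ {1, ..., 26} have gcd(a, 27) = 1 and are units. So the nonzero zero-divisors are exactly the 8 values of a appearing in this scan.

Final answer: nonzero zero-divisors of Z/27Z = {3, 6, 9, 12, 15, 18, 21, 24}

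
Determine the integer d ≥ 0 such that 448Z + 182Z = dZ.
In the PID Z, (a, b) is generated by gcd(a, b). Compute gcd(448, 182) with the extended Euclidean algorithm, tracking rows (r, s, t) with s·448 + t·182 = r:
  row A: (448, 1, 0)   [1·448 + 0·182 = 448]
  row B: (182, 0, 1)   [0·448 + 1·182 = 182]
  448 = 2·182 + 84   → row C = row A − 2·row B = (84, 1, −2)   [check: 1·448 − 2·182 = 84]
  182 = 2·84 + 14   → row D = row B − 2·row C = (14, −2, 5)   [check: −2·448 + 5·182 = 14]
  84 = 6·14 + 0   → remainder 0, stop. gcd = 14 (last nonzero row D).
So gcd(448, 182) = 14, with Bézout identity −2·448 + 5·182 = 14. Containment (⊇): the Bézout identity exhibits 14 as an element of (448, 182), giving (14) ⊆ (448, 182). Containment (⊆): since 14 | 448 and 14 | 182 (448 = 14·32, 182 = 14·13), every Z-linear combination of 448 and 182 is divisible by 14, so (448, 182) ⊆ (14). Therefore (448, 182) = (14), d = 14.

Final answer: (448, 182) = (14); d = 14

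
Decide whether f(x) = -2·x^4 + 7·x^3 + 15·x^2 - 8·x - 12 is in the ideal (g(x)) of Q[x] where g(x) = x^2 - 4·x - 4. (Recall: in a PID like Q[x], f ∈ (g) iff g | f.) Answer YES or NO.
YES

In Q[x] the ideal (g) consists of all multiples of g, so f ∈ (g) iff g | f, i.e. iff the remainder of f on division by g is 0. Divide f by g (g is monic, so eliminate the leading term of the running remainder at each step):
  leading term -2·x^4: subtract (-2·x^2)·g(x) = -2·x^4 + 8·x^3 + 8·x^2, leaving -x^3 + 7·x^2 - 8·x - 12
  leading term -x^3: subtract (-x)·g(x) = -x^3 + 4·x^2 + 4·x, leaving 3·x^2 - 12·x - 12
  leading term 3·x^2: subtract (3)·g(x) = 3·x^2 - 12·x - 12, leaving 0
The remainder is 0, so f(x) = g(x) · h(x) with h(x) = -2·x^2 - x + 3. Hence g | f, i.e. f ∈ (g).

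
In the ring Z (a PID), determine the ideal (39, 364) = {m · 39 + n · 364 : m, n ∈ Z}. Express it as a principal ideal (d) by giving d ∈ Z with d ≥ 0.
(39, 364) = (13); d = 13

In the PID Z, (a, b) is generated by gcd(a, b). Compute gcd(364, 39) with the extended Euclidean algorithm, tracking rows (r, s, t) with s·364 + t·39 = r:
  row A: (364, 1, 0)   [1·364 + 0·39 = 364]
  row B: (39, 0, 1)   [0·364 + 1·39 = 39]
  364 = 9·39 + 13   → row C = row A − 9·row B = (13, 1, −9)   [check: 1·364 − 9·39 = 13]
  39 = 3·13 + 0   → remainder 0, stop. gcd = 13 (last nonzero row C).
So gcd(39, 364) = 13, with Bézout identity 1·364 − 9·39 = 13. Containment (⊇): the Bézout identity exhibits 13 as an element of (39, 364), giving (13) ⊆ (39, 364). Containment (⊆): since 13 | 39 and 13 | 364 (39 = 13·3, 364 = 13·28), every Z-linear combination of 39 and 364 is divisible by 13, so (39, 364) ⊆ (13). Therefore (39, 364) = (13), d = 13.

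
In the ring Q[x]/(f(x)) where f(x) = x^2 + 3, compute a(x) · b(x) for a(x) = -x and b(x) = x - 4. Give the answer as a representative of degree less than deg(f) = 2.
First multiply in Q[x] without reducing: a · b = -x^2 + 4·x. Now divide by f(x) = x^2 + 3, eliminating the leading term at each step:
  leading term -x^2: subtract (-1)·f(x) = -x^2 - 3, leaving 4·x + 3
The degree is now < 2, so this is the remainder. Hence a · b ≡ 4·x + 3 in Q[x]/(f).

Final answer: a · b ≡ 4·x + 3 (mod f(x))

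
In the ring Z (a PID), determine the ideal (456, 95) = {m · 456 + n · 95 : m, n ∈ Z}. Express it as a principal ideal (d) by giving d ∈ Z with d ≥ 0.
In the PID Z, (a, b) is generated by gcd(a, b). Compute gcd(456, 95) with the extended Euclidean algorithm, tracking rows (r, s, t) with s·456 + t·95 = r:
  row A: (456, 1, 0)   [1·456 + 0·95 = 456]
  row B: (95, 0, 1)   [0·456 + 1·95 = 95]
  456 = 4·95 + 76   → row C = row A − 4·row B = (76, 1, −4)   [check: 1·456 − 4·95 = 76]
  95 = 1·76 + 19   → row D = row B − 1·row C = (19, −1, 5)   [check: −1·456 + 5·95 = 19]
  76 = 4·19 + 0   → remainder 0, stop. gcd = 19 (last nonzero row D).
So gcd(456, 95) = 19, with Bézout identity −1·456 + 5·95 = 19. Containment (⊇): the Bézout identity exhibits 19 as an element of (456, 95), giving (19) ⊆ (456, 95). Containment (⊆): since 19 | 456 and 19 | 95 (456 = 19·24, 95 = 19·5), every Z-linear combination of 456 and 95 is divisible by 19, so (456, 95) ⊆ (19). Therefore (456, 95) = (19), d = 19.

Final answer: (456, 95) = (19); d = 19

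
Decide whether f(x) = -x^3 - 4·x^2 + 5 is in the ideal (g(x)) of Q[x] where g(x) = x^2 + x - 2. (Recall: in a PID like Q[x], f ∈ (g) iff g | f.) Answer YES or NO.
In Q[x] the ideal (g) consists of all multiples of g, so f ∈ (g) iff g | f, i.e. iff the remainder of f on division by g is 0. Divide f by g (g is monic, so eliminate the leading term of the running remainder at each step):
  leading term -x^3: subtract (-x)·g(x) = -x^3 - x^2 + 2·x, leaving -3·x^2 - 2·x + 5
  leading term -3·x^2: subtract (-3)·g(x) = -3·x^2 - 3·x + 6, leaving x - 1
The remainder r(x) = x - 1 ≠ 0 (and deg r < deg g), so g ∤ f, i.e. f ∉ (g).

Final answer: NO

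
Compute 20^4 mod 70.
50

Use repeated squaring. Binary(4) = 100. Walk through the bits of the exponent 4 left-to-right: at each bit after the leading one, square the running value, then multiply by 20 if the bit is 1 (always reducing mod 70):
  bit 1 = 1 (leading): start with 20.
  bit 2 = 0: square 20^2 = 400 ≡ 50 (mod 70).
  bit 3 = 0: square 50^2 = 2500 ≡ 50 (mod 70).
Final value: 20^4 ≡ 50 (mod 70).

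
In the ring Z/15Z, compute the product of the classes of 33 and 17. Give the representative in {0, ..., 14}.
6

Reduce the factors first: 33 ≡ 3, 17 ≡ 2 (mod 15), so 33 · 17 ≡ 3 · 2 (mod 15). 3 · 2 = 6. Dividing by 15: 6 = 0·15 + 6. So (33 · 17) mod 15 = 6.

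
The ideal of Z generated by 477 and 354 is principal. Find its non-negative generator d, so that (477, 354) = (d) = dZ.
In the PID Z, (a, b) is generated by gcd(a, b). Compute gcd(477, 354) with the extended Euclidean algorithm, tracking rows (r, s, t) with s·477 + t·354 = r:
  row A: (477, 1, 0)   [1·477 + 0·354 = 477]
  row B: (354, 0, 1)   [0·477 + 1·354 = 354]
  477 = 1·354 + 123   → row C = row A − 1·row B = (123, 1, −1)   [check: 1·477 − 1·354 = 123]
  354 = 2·123 + 108   → row D = row B − 2·row C = (108, −2, 3)   [check: −2·477 + 3·354 = 108]
  123 = 1·108 + 15   → row E = row C − 1·row D = (15, 3, −4)   [check: 3·477 − 4·354 = 15]
  108 = 7·15 + 3   → row F = row D − 7·row E = (3, −23, 31)   [check: −23·477 + 31·354 = 3]
  15 = 5·3 + 0   → remainder 0, stop. gcd = 3 (last nonzero row F).
So gcd(477, 354) = 3, with Bézout identity −23·477 + 31·354 = 3. Containment (⊇): the Bézout identity exhibits 3 as an element of (477, 354), giving (3) ⊆ (477, 354). Containment (⊆): since 3 | 477 and 3 | 354 (477 = 3·159, 354 = 3·118), every Z-linear combination of 477 and 354 is divisible by 3, so (477, 354) ⊆ (3). Therefore (477, 354) = (3), d = 3.

Final answer: (477, 354) = (3); d = 3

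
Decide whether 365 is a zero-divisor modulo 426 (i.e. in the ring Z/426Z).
NO

gcd(365, 426) = 1, so 365 is a unit in Z/426Z (it has a multiplicative inverse). A unit cannot be a zero-divisor: if 365·b ≡ 0 then multiplying both sides by 365^(−1) gives b ≡ 0. So 365 is not a zero-divisor.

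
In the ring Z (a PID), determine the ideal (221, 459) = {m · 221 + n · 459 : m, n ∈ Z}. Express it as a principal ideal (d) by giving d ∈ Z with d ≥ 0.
In the PID Z, (a, b) is generated by gcd(a, b). Compute gcd(459, 221) with the extended Euclidean algorithm, tracking rows (r, s, t) with s·459 + t·221 = r:
  row A: (459, 1, 0)   [1·459 + 0·221 = 459]
  row B: (221, 0, 1)   [0·459 + 1·221 = 221]
  459 = 2·221 + 17   → row C = row A − 2·row B = (17, 1, −2)   [check: 1·459 − 2·221 = 17]
  221 = 13·17 + 0   → remainder 0, stop. gcd = 17 (last nonzero row C).
So gcd(221, 459) = 17, with Bézout identity 1·459 − 2·221 = 17. Containment (⊇): the Bézout identity exhibits 17 as an element of (221, 459), giving (17) ⊆ (221, 459). Containment (⊆): since 17 | 221 and 17 | 459 (221 = 17·13, 459 = 17·27), every Z-linear combination of 221 and 459 is divisible by 17, so (221, 459) ⊆ (17). Therefore (221, 459) = (17), d = 17.

Final answer: (221, 459) = (17); d = 17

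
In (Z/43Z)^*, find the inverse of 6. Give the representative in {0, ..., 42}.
6^(−1) ≡ 36 (mod 43)

Apply the extended Euclidean algorithm to (43, 6), tracking rows (r, s, t) with s·43 + t·6 = r. Each division r_prev = q·r_cur + r_new produces the new row as (previous row) − q·(current row):
  row A: (43, 1, 0)   [1·43 + 0·6 = 43]
  row B: (6, 0, 1)   [0·43 + 1·6 = 6]
  43 = 7·6 + 1   → row C = row A − 7·row B = (1, 1, −7)   [check: 1·43 − 7·6 = 1]
  6 = 6·1 + 0   → remainder 0, stop. gcd = 1 (last nonzero row C).
The gcd is 1, so 6 is invertible mod 43. The last nonzero row gives 1·43 − 7·6 = 1, so t = −7. So 6^(−1) ≡ −7 ≡ 36 (mod 43). Verify: 6 · 36 = 216 ≡ 1 (mod 43). ✓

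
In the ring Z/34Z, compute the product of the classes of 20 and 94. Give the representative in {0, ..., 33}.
Reduce the factors first: 94 ≡ 26 (mod 34), so 20 · 94 ≡ 20 · 26 (mod 34). 20 · 26 = 520. Dividing by 34: 520 = 15·34 + 10. So (20 · 94) mod 34 = 10.

Final answer: 10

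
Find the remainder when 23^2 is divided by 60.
Use repeated squaring. Binary(2) = 10. Walk through the bits of the exponent 2 left-to-right: at each bit after the leading one, square the running value, then multiply by 23 if the bit is 1 (always reducing mod 60):
  bit 1 = 1 (leading): start with 23.
  bit 2 = 0: square 23^2 = 529 ≡ 49 (mod 60).
Final value: 23^2 ≡ 49 (mod 60).

Final answer: 49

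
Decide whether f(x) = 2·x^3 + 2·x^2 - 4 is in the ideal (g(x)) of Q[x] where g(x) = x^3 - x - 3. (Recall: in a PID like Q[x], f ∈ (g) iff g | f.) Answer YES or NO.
NO

In Q[x] the ideal (g) consists of all multiples of g, so f ∈ (g) iff g | f, i.e. iff the remainder of f on division by g is 0. Divide f by g (g is monic, so eliminate the leading term of the running remainder at each step):
  leading term 2·x^3: subtract (2)·g(x) = 2·x^3 - 2·x - 6, leaving 2·x^2 + 2·x + 2
The remainder r(x) = 2·x^2 + 2·x + 2 ≠ 0 (and deg r < deg g), so g ∤ f, i.e. f ∉ (g).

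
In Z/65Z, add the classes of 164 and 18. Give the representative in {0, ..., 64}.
52

Reduce the summands first: 164 ≡ 34 (mod 65), so 164 + 18 ≡ 34 + 18 (mod 65). 34 + 18 = 52; 52 = 0·65 + 52, so (164 + 18) mod 65 = 52.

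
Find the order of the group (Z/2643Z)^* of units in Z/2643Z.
|(Z/2643Z)^*| = 1760

(Z/2643Z)^* consists of the classes a with gcd(a, 2643) = 1, so its order is φ(2643). φ is multiplicative, with φ(p^e) = p^e − p^(e−1). Factorise 2643 = 3 · 881. Then
  φ(2643) = (3 − 1) · (881 − 1) = 2 · 880 = 1760.
Thus |(Z/2643Z)^*| = 1760.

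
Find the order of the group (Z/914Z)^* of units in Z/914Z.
|(Z/914Z)^*| = 456

(Z/914Z)^* consists of the classes a with gcd(a, 914) = 1, so its order is φ(914). φ is multiplicative, with φ(p^e) = p^e − p^(e−1). Factorise 914 = 2 · 457. Then
  φ(914) = (2 − 1) · (457 − 1) = 1 · 456 = 456.
Thus |(Z/914Z)^*| = 456.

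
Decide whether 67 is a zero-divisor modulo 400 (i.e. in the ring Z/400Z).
NO

gcd(67, 400) = 1, so 67 is a unit in Z/400Z (it has a multiplicative inverse). A unit cannot be a zero-divisor: if 67·b ≡ 0 then multiplying both sides by 67^(−1) gives b ≡ 0. So 67 is not a zero-divisor.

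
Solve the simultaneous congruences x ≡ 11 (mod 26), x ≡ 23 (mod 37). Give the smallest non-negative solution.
x ≡ 245 (mod 962); the representative in [0, 962) is 245

The moduli 26, 37 are pairwise coprime, so by the CRT there is a unique solution mod 26·37 = 962.
Solve by successive substitution. Start with x ≡ 11 (mod 26).
  Combine with x ≡ 23 (mod 37): write x = 11 + 26·t and require 11 + 26·t ≡ 23 (mod 37), i.e. 26·t ≡ 23 − 11 ≡ 12 (mod 37). Since 26^(−1) ≡ 10 (mod 37), t ≡ 10·12 ≡ 9 (mod 37). So x ≡ 11 + 26·9 = 245 (mod 962).
Unique solution in [0, 962): x = 245.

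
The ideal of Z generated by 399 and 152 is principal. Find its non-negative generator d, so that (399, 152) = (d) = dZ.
(399, 152) = (19); d = 19

In the PID Z, (a, b) is generated by gcd(a, b). Compute gcd(399, 152) with the extended Euclidean algorithm, tracking rows (r, s, t) with s·399 + t·152 = r:
  row A: (399, 1, 0)   [1·399 + 0·152 = 399]
  row B: (152, 0, 1)   [0·399 + 1·152 = 152]
  399 = 2·152 + 95   → row C = row A − 2·row B = (95, 1, −2)   [check: 1·399 − 2·152 = 95]
  152 = 1·95 + 57   → row D = row B − 1·row C = (57, −1, 3)   [check: −1·399 + 3·152 = 57]
  95 = 1·57 + 38   → row E = row C − 1·row D = (38, 2, −5)   [check: 2·399 − 5·152 = 38]
  57 = 1·38 + 19   → row F = row D − 1·row E = (19, −3, 8)   [check: −3·399 + 8·152 = 19]
  38 = 2·19 + 0   → remainder 0, stop. gcd = 19 (last nonzero row F).
So gcd(399, 152) = 19, with Bézout identity −3·399 + 8·152 = 19. Containment (⊇): the Bézout identity exhibits 19 as an element of (399, 152), giving (19) ⊆ (399, 152). Containment (⊆): since 19 | 399 and 19 | 152 (399 = 19·21, 152 = 19·8), every Z-linear combination of 399 and 152 is divisible by 19, so (399, 152) ⊆ (19). Therefore (399, 152) = (19), d = 19.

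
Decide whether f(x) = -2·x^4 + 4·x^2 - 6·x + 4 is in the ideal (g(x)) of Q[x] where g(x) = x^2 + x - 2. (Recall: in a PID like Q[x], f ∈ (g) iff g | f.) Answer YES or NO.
YES

In Q[x] the ideal (g) consists of all multiples of g, so f ∈ (g) iff g | f, i.e. iff the remainder of f on division by g is 0. Divide f by g (g is monic, so eliminate the leading term of the running remainder at each step):
  leading term -2·x^4: subtract (-2·x^2)·g(x) = -2·x^4 - 2·x^3 + 4·x^2, leaving 2·x^3 - 6·x + 4
  leading term 2·x^3: subtract (2·x)·g(x) = 2·x^3 + 2·x^2 - 4·x, leaving -2·x^2 - 2·x + 4
  leading term -2·x^2: subtract (-2)·g(x) = -2·x^2 - 2·x + 4, leaving 0
The remainder is 0, so f(x) = g(x) · h(x) with h(x) = -2·x^2 + 2·x - 2. Hence g | f, i.e. f ∈ (g).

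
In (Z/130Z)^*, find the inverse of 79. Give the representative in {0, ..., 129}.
Apply the extended Euclidean algorithm to (130, 79), tracking rows (r, s, t) with s·130 + t·79 = r. Each division r_prev = q·r_cur + r_new produces the new row as (previous row) − q·(current row):
  row A: (130, 1, 0)   [1·130 + 0·79 = 130]
  row B: (79, 0, 1)   [0·130 + 1·79 = 79]
  130 = 1·79 + 51   → row C = row A − 1·row B = (51, 1, −1)   [check: 1·130 − 1·79 = 51]
  79 = 1·51 + 28   → row D = row B − 1·row C = (28, −1, 2)   [check: −1·130 + 2·79 = 28]
  51 = 1·28 + 23   → row E = row C − 1·row D = (23, 2, −3)   [check: 2·130 − 3·79 = 23]
  28 = 1·23 + 5   → row F = row D − 1·row E = (5, −3, 5)   [check: −3·130 + 5·79 = 5]
  23 = 4·5 + 3   → row G = row E − 4·row F = (3, 14, −23)   [check: 14·130 − 23·79 = 3]
  5 = 1·3 + 2   → row H = row F − 1·row G = (2, −17, 28)   [check: −17·130 + 28·79 = 2]
  3 = 1·2 + 1   → row I = row G − 1·row H = (1, 31, −51)   [check: 31·130 − 51·79 = 1]
  2 = 2·1 + 0   → remainder 0, stop. gcd = 1 (last nonzero row I).
The gcd is 1, so 79 is invertible mod 130. The last nonzero row gives 31·130 − 51·79 = 1, so t = −51. So 79^(−1) ≡ −51 ≡ 79 (mod 130). Verify: 79 · 79 = 6241 ≡ 1 (mod 130). ✓

Final answer: 79^(−1) ≡ 79 (mod 130)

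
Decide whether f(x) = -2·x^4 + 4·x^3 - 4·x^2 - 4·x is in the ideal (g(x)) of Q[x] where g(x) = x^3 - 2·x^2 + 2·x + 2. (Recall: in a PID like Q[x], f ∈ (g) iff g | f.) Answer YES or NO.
In Q[x] the ideal (g) consists of all multiples of g, so f ∈ (g) iff g | f, i.e. iff the remainder of f on division by g is 0. Divide f by g (g is monic, so eliminate the leading term of the running remainder at each step):
  leading term -2·x^4: subtract (-2·x)·g(x) = -2·x^4 + 4·x^3 - 4·x^2 - 4·x, leaving 0
The remainder is 0, so f(x) = g(x) · h(x) with h(x) = -2·x. Hence g | f, i.e. f ∈ (g).

Final answer: YES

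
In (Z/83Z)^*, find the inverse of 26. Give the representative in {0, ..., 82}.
26^(−1) ≡ 16 (mod 83)

Apply the extended Euclidean algorithm to (83, 26), tracking rows (r, s, t) with s·83 + t·26 = r. Each division r_prev = q·r_cur + r_new produces the new row as (previous row) − q·(current row):
  row A: (83, 1, 0)   [1·83 + 0·26 = 83]
  row B: (26, 0, 1)   [0·83 + 1·26 = 26]
  83 = 3·26 + 5   → row C = row A − 3·row B = (5, 1, −3)   [check: 1·83 − 3·26 = 5]
  26 = 5·5 + 1   → row D = row B − 5·row C = (1, −5, 16)   [check: −5·83 + 16·26 = 1]
  5 = 5·1 + 0   → remainder 0, stop. gcd = 1 (last nonzero row D).
The gcd is 1, so 26 is invertible mod 83. The last nonzero row gives −5·83 + 16·26 = 1, so t = 16. So 26^(−1) ≡ 16 (mod 83). Verify: 26 · 16 = 416 ≡ 1 (mod 83). ✓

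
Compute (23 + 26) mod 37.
Both summands are already reduced mod 37. 23 + 26 = 49; 49 = 1·37 + 12, so (23 + 26) mod 37 = 12.

Final answer: 12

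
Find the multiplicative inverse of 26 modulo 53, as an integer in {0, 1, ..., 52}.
26^(−1) ≡ 51 (mod 53)

Apply the extended Euclidean algorithm to (53, 26), tracking rows (r, s, t) with s·53 + t·26 = r. Each division r_prev = q·r_cur + r_new produces the new row as (previous row) − q·(current row):
  row A: (53, 1, 0)   [1·53 + 0·26 = 53]
  row B: (26, 0, 1)   [0·53 + 1·26 = 26]
  53 = 2·26 + 1   → row C = row A − 2·row B = (1, 1, −2)   [check: 1·53 − 2·26 = 1]
  26 = 26·1 + 0   → remainder 0, stop. gcd = 1 (last nonzero row C).
The gcd is 1, so 26 is invertible mod 53. The last nonzero row gives 1·53 − 2·26 = 1, so t = −2. So 26^(−1) ≡ −2 ≡ 51 (mod 53). Verify: 26 · 51 = 1326 ≡ 1 (mod 53). ✓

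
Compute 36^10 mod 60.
Use repeated squaring. Binary(10) = 1010. Walk through the bits of the exponent 10 left-to-right: at each bit after the leading one, square the running value, then multiply by 36 if the bit is 1 (always reducing mod 60):
  bit 1 = 1 (leading): start with 36.
  bit 2 = 0: square 36^2 = 1296 ≡ 36 (mod 60).
  bit 3 = 1: square 36^2 = 1296 ≡ 36; bit is 1, so multiply 36·36 = 1296 ≡ 36 (mod 60).
  bit 4 = 0: square 36^2 = 1296 ≡ 36 (mod 60).
Final value: 36^10 ≡ 36 (mod 60).

Final answer: 36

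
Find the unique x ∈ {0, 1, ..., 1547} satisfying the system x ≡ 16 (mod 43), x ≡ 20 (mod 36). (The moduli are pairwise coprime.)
The moduli 43, 36 are pairwise coprime, so by the CRT there is a unique solution mod 43·36 = 1548.
Solve by successive substitution. Start with x ≡ 16 (mod 43).
  Combine with x ≡ 20 (mod 36): write x = 16 + 43·t and require 16 + 43·t ≡ 20 (mod 36), i.e. 43·t ≡ 20 − 16 ≡ 4 (mod 36). Since 43^(−1) ≡ 31 (mod 36) (43 ≡ 7 (mod 36)), t ≡ 31·4 ≡ 16 (mod 36). So x ≡ 16 + 43·16 = 704 (mod 1548).
Unique solution in [0, 1548): x = 704.

Final answer: x ≡ 704 (mod 1548); the representative in [0, 1548) is 704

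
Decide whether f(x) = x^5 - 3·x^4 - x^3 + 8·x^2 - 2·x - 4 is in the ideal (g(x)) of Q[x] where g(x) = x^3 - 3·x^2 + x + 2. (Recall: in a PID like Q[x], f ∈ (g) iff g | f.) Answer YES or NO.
In Q[x] the ideal (g) consists of all multiples of g, so f ∈ (g) iff g | f, i.e. iff the remainder of f on division by g is 0. Divide f by g (g is monic, so eliminate the leading term of the running remainder at each step):
  leading term x^5: subtract (x^2)·g(x) = x^5 - 3·x^4 + x^3 + 2·x^2, leaving -2·x^3 + 6·x^2 - 2·x - 4
  leading term -2·x^3: subtract (-2)·g(x) = -2·x^3 + 6·x^2 - 2·x - 4, leaving 0
The remainder is 0, so f(x) = g(x) · h(x) with h(x) = x^2 - 2. Hence g | f, i.e. f ∈ (g).

Final answer: YES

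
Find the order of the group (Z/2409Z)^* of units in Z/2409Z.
(Z/2409Z)^* consists of the classes a with gcd(a, 2409) = 1, so its order is φ(2409). φ is multiplicative, with φ(p^e) = p^e − p^(e−1). Factorise 2409 = 3 · 11 · 73. Then
  φ(2409) = (3 − 1) · (11 − 1) · (73 − 1) = 2 · 10 · 72 = 1440.
Thus |(Z/2409Z)^*| = 1440.

Final answer: |(Z/2409Z)^*| = 1440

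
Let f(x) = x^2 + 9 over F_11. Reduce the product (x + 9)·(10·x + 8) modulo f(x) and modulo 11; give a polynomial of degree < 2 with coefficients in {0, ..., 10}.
a · b ≡ 10·x + 4 (mod f(x))

Multiply as integer polynomials: a · b = 10·x^2 + 98·x + 72. Reducing coefficients mod 11: a · b ≡ 10·x^2 + 10·x + 6. Now divide by f(x) = x^2 + 9 in F_11[x], eliminating the leading term at each step:
  leading term 10·x^2: subtract (10)·f(x) = 10·x^2 + 2, leaving 10·x + 4 (coefficients mod 11)
The degree is now < 2, so this is the remainder. Hence a · b ≡ 10·x + 4 in F_11[x]/(f).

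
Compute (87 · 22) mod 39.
3

Reduce the factors first: 87 ≡ 9 (mod 39), so 87 · 22 ≡ 9 · 22 (mod 39). 9 · 22 = 198. Dividing by 39: 198 = 5·39 + 3. So (87 · 22) mod 39 = 3.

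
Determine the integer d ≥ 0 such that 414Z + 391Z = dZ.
In the PID Z, (a, b) is generated by gcd(a, b). Compute gcd(414, 391) with the extended Euclidean algorithm, tracking rows (r, s, t) with s·414 + t·391 = r:
  row A: (414, 1, 0)   [1·414 + 0·391 = 414]
  row B: (391, 0, 1)   [0·414 + 1·391 = 391]
  414 = 1·391 + 23   → row C = row A − 1·row B = (23, 1, −1)   [check: 1·414 − 1·391 = 23]
  391 = 17·23 + 0   → remainder 0, stop. gcd = 23 (last nonzero row C).
So gcd(414, 391) = 23, with Bézout identity 1·414 − 1·391 = 23. Containment (⊇): the Bézout identity exhibits 23 as an element of (414, 391), giving (23) ⊆ (414, 391). Containment (⊆): since 23 | 414 and 23 | 391 (414 = 23·18, 391 = 23·17), every Z-linear combination of 414 and 391 is divisible by 23, so (414, 391) ⊆ (23). Therefore (414, 391) = (23), d = 23.

Final answer: (414, 391) = (23); d = 23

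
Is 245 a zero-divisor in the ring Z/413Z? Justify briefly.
gcd(245, 413) = 7 > 1, so 245 is not a unit in Z/413Z. In Z/nZ every nonzero non-unit is a zero-divisor: explicitly, take b = 413/gcd = 59 ≠ 0 (mod 413); then 245·59 = 14455 = 35·413, i.e. 245·59 ≡ 0 (mod 413). So 245 is a zero-divisor.

Final answer: YES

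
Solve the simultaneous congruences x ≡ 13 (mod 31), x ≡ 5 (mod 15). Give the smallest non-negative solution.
The moduli 31, 15 are pairwise coprime, so by the CRT there is a unique solution mod 31·15 = 465.
Solve by successive substitution. Start with x ≡ 13 (mod 31).
  Combine with x ≡ 5 (mod 15): write x = 13 + 31·t and require 13 + 31·t ≡ 5 (mod 15), i.e. 31·t ≡ 5 − 13 ≡ 7 (mod 15). Since 31^(−1) ≡ 1 (mod 15) (31 ≡ 1 (mod 15)), t ≡ 1·7 ≡ 7 (mod 15). So x ≡ 13 + 31·7 = 230 (mod 465).
Unique solution in [0, 465): x = 230.

Final answer: x ≡ 230 (mod 465); the representative in [0, 465) is 230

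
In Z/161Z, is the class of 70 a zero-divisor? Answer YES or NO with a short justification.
gcd(70, 161) = 7 > 1, so 70 is not a unit in Z/161Z. In Z/nZ every nonzero non-unit is a zero-divisor: explicitly, take b = 161/gcd = 23 ≠ 0 (mod 161); then 70·23 = 1610 = 10·161, i.e. 70·23 ≡ 0 (mod 161). So 70 is a zero-divisor.

Final answer: YES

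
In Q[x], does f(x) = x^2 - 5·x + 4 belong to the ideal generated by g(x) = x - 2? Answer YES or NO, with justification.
In Q[x] the ideal (g) consists of all multiples of g, so f ∈ (g) iff g | f, i.e. iff the remainder of f on division by g is 0. Divide f by g (g is monic, so eliminate the leading term of the running remainder at each step):
  leading term x^2: subtract (x)·g(x) = x^2 - 2·x, leaving 4 - 3·x
  leading term -3·x: subtract (-3)·g(x) = 6 - 3·x, leaving -2
The remainder r(x) = -2 ≠ 0 (and deg r < deg g), so g ∤ f, i.e. f ∉ (g).

Final answer: NO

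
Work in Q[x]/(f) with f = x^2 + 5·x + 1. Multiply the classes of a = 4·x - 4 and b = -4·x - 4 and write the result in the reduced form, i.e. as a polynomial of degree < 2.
First multiply in Q[x] without reducing: a · b = 16 - 16·x^2. Now divide by f(x) = x^2 + 5·x + 1, eliminating the leading term at each step:
  leading term -16·x^2: subtract (-16)·f(x) = -16·x^2 - 80·x - 16, leaving 80·x + 32
The degree is now < 2, so this is the remainder. Hence a · b ≡ 80·x + 32 in Q[x]/(f).

Final answer: a · b ≡ 80·x + 32 (mod f(x))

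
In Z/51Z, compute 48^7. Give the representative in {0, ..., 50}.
6

Use repeated squaring. Binary(7) = 111. Walk through the bits of the exponent 7 left-to-right: at each bit after the leading one, square the running value, then multiply by 48 if the bit is 1 (always reducing mod 51):
  bit 1 = 1 (leading): start with 48.
  bit 2 = 1: square 48^2 = 2304 ≡ 9; bit is 1, so multiply 9·48 = 432 ≡ 24 (mod 51).
  bit 3 = 1: square 24^2 = 576 ≡ 15; bit is 1, so multiply 15·48 = 720 ≡ 6 (mod 51).
Final value: 48^7 ≡ 6 (mod 51).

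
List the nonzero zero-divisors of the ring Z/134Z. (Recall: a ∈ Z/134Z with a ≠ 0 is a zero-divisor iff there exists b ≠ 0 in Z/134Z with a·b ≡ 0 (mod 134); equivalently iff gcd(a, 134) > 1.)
nonzero zero-divisors of Z/134Z = {2, 4, 6, 8, 10, 12, 14, 16, 18, 20, 22, 24, 26, 28, 30, 32, 34, 36, 38, 40, 42, 44, 46, 48, 50, 52, 54, 56, 58, 60, 62, 64, 66, 67, 68, 70, 72, 74, 76, 78, 80, 82, 84, 86, 88, 90, 92, 94, 96, 98, 100, 102, 104, 106, 108, 110, 112, 114, 116, 118, 120, 122, 124, 126, 128, 130, 132}

An element a ∈ Z/134Z (with a ≠ 0) is a zero-divisor iff gcd(a, 134) > 1 (because a is a unit precisely when gcd(a, n) = 1, and in Z/nZ every nonzero, non-unit element is a zero-divisor). Scan a = 1, ..., 133 and keep those with gcd(a, 134) > 1:
  gcd(2, 134) = 2, gcd(4, 134) = 2, gcd(6, 134) = 2, gcd(8, 134) = 2, gcd(10, 134) = 2, gcd(12, 134) = 2, gcd(14, 134) = 2, gcd(16, 134) = 2, gcd(18, 134) = 2, gcd(20, 134) = 2, gcd(22, 134) = 2, gcd(24, 134) = 2, gcd(26, 134) = 2, gcd(28, 134) = 2, gcd(30, 134) = 2, gcd(32, 134) = 2, gcd(34, 134) = 2, gcd(36, 134) = 2, gcd(38, 134) = 2, gcd(40, 134) = 2, gcd(42, 134) = 2, gcd(44, 134) = 2, gcd(46, 134) = 2, gcd(48, 134) = 2, gcd(50, 134) = 2, gcd(52, 134) = 2, gcd(54, 134) = 2, gcd(56, 134) = 2, gcd(58, 134) = 2, gcd(60, 134) = 2, gcd(62, 134) = 2, gcd(64, 134) = 2, gcd(66, 134) = 2, gcd(67, 134) = 67, gcd(68, 134) = 2, gcd(70, 134) = 2, gcd(72, 134) = 2, gcd(74, 134) = 2, gcd(76, 134) = 2, gcd(78, 134) = 2, gcd(80, 134) = 2, gcd(82, 134) = 2, gcd(84, 134) = 2, gcd(86, 134) = 2, gcd(88, 134) = 2, gcd(90, 134) = 2, gcd(92, 134) = 2, gcd(94, 134) = 2, gcd(96, 134) = 2, gcd(98, 134) = 2, gcd(100, 134) = 2, gcd(102, 134) = 2, gcd(104, 134) = 2, gcd(106, 134) = 2, gcd(108, 134) = 2, gcd(110, 134) = 2, gcd(112, 134) = 2, gcd(114, 134) = 2, gcd(116, 134) = 2, gcd(118, 134) = 2, gcd(120, 134) = 2, gcd(122, 134) = 2, gcd(124, 134) = 2, gcd(126, 134) = 2, gcd(128, 134) = 2, gcd(130, 134) = 2, gcd(132, 134) = 2.
All other a ∈ {1, ..., 133} have gcd(a, 134) = 1 and are units. So the nonzero zero-divisors are exactly the 67 values of a appearing in this scan.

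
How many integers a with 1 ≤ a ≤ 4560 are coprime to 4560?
The number of a ∈ {1, ..., 4560} with gcd(a, 4560) = 1 is by definition Euler's totient φ(4560). φ is multiplicative, with φ(p^e) = p^e − p^(e−1). Factorise 4560 = 2^4 · 3 · 5 · 19. Then
  φ(4560) = (2^4 − 2^3) · (3 − 1) · (5 − 1) · (19 − 1) = 8 · 2 · 4 · 18 = 1152.
So there are 1152 such integers.

Final answer: 1152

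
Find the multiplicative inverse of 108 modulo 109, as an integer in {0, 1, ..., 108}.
108^(−1) ≡ 108 (mod 109)

Apply the extended Euclidean algorithm to (109, 108), tracking rows (r, s, t) with s·109 + t·108 = r. Each division r_prev = q·r_cur + r_new produces the new row as (previous row) − q·(current row):
  row A: (109, 1, 0)   [1·109 + 0·108 = 109]
  row B: (108, 0, 1)   [0·109 + 1·108 = 108]
  109 = 1·108 + 1   → row C = row A − 1·row B = (1, 1, −1)   [check: 1·109 − 1·108 = 1]
  108 = 108·1 + 0   → remainder 0, stop. gcd = 1 (last nonzero row C).
The gcd is 1, so 108 is invertible mod 109. The last nonzero row gives 1·109 − 1·108 = 1, so t = −1. So 108^(−1) ≡ −1 ≡ 108 (mod 109). Verify: 108 · 108 = 11664 ≡ 1 (mod 109). ✓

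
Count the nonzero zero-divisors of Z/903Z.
Z/903Z has 398 nonzero zero-divisors

In Z/903Z each nonzero element is either a unit (gcd with 903 is 1) or a zero-divisor (gcd > 1). The number of units is φ(903): factorise 903 = 3 · 7 · 43, so φ(903) = (3 − 1) · (7 − 1) · (43 − 1) = 2 · 6 · 42 = 504. The nonzero elements number 903 − 1 = 902. Hence the nonzero zero-divisors number 902 − 504 = 398.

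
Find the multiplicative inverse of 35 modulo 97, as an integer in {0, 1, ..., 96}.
Apply the extended Euclidean algorithm to (97, 35), tracking rows (r, s, t) with s·97 + t·35 = r. Each division r_prev = q·r_cur + r_new produces the new row as (previous row) − q·(current row):
  row A: (97, 1, 0)   [1·97 + 0·35 = 97]
  row B: (35, 0, 1)   [0·97 + 1·35 = 35]
  97 = 2·35 + 27   → row C = row A − 2·row B = (27, 1, −2)   [check: 1·97 − 2·35 = 27]
  35 = 1·27 + 8   → row D = row B − 1·row C = (8, −1, 3)   [check: −1·97 + 3·35 = 8]
  27 = 3·8 + 3   → row E = row C − 3·row D = (3, 4, −11)   [check: 4·97 − 11·35 = 3]
  8 = 2·3 + 2   → row F = row D − 2·row E = (2, −9, 25)   [check: −9·97 + 25·35 = 2]
  3 = 1·2 + 1   → row G = row E − 1·row F = (1, 13, −36)   [check: 13·97 − 36·35 = 1]
  2 = 2·1 + 0   → remainder 0, stop. gcd = 1 (last nonzero row G).
The gcd is 1, so 35 is invertible mod 97. The last nonzero row gives 13·97 − 36·35 = 1, so t = −36. So 35^(−1) ≡ −36 ≡ 61 (mod 97). Verify: 35 · 61 = 2135 ≡ 1 (mod 97). ✓

Final answer: 35^(−1) ≡ 61 (mod 97)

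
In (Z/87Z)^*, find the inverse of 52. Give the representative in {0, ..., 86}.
Apply the extended Euclidean algorithm to (87, 52), tracking rows (r, s, t) with s·87 + t·52 = r. Each division r_prev = q·r_cur + r_new produces the new row as (previous row) − q·(current row):
  row A: (87, 1, 0)   [1·87 + 0·52 = 87]
  row B: (52, 0, 1)   [0·87 + 1·52 = 52]
  87 = 1·52 + 35   → row C = row A − 1·row B = (35, 1, −1)   [check: 1·87 − 1·52 = 35]
  52 = 1·35 + 17   → row D = row B − 1·row C = (17, −1, 2)   [check: −1·87 + 2·52 = 17]
  35 = 2·17 + 1   → row E = row C − 2·row D = (1, 3, −5)   [check: 3·87 − 5·52 = 1]
  17 = 17·1 + 0   → remainder 0, stop. gcd = 1 (last nonzero row E).
The gcd is 1, so 52 is invertible mod 87. The last nonzero row gives 3·87 − 5·52 = 1, so t = −5. So 52^(−1) ≡ −5 ≡ 82 (mod 87). Verify: 52 · 82 = 4264 ≡ 1 (mod 87). ✓

Final answer: 52^(−1) ≡ 82 (mod 87)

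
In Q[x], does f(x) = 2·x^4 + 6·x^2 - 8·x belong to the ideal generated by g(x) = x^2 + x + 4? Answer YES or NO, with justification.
In Q[x] the ideal (g) consists of all multiples of g, so f ∈ (g) iff g | f, i.e. iff the remainder of f on division by g is 0. Divide f by g (g is monic, so eliminate the leading term of the running remainder at each step):
  leading term 2·x^4: subtract (2·x^2)·g(x) = 2·x^4 + 2·x^3 + 8·x^2, leaving -2·x^3 - 2·x^2 - 8·x
  leading term -2·x^3: subtract (-2·x)·g(x) = -2·x^3 - 2·x^2 - 8·x, leaving 0
The remainder is 0, so f(x) = g(x) · h(x) with h(x) = 2·x^2 - 2·x. Hence g | f, i.e. f ∈ (g).

Final answer: YES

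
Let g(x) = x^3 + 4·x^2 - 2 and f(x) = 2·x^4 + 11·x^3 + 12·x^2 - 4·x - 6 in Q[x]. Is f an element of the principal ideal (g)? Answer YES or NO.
YES

In Q[x] the ideal (g) consists of all multiples of g, so f ∈ (g) iff g | f, i.e. iff the remainder of f on division by g is 0. Divide f by g (g is monic, so eliminate the leading term of the running remainder at each step):
  leading term 2·x^4: subtract (2·x)·g(x) = 2·x^4 + 8·x^3 - 4·x, leaving 3·x^3 + 12·x^2 - 6
  leading term 3·x^3: subtract (3)·g(x) = 3·x^3 + 12·x^2 - 6, leaving 0
The remainder is 0, so f(x) = g(x) · h(x) with h(x) = 2·x + 3. Hence g | f, i.e. f ∈ (g).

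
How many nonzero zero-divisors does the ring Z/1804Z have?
Z/1804Z has 1003 nonzero zero-divisors

In Z/1804Z each nonzero element is either a unit (gcd with 1804 is 1) or a zero-divisor (gcd > 1). The number of units is φ(1804): factorise 1804 = 2^2 · 11 · 41, so φ(1804) = (2^2 − 2^1) · (11 − 1) · (41 − 1) = 2 · 10 · 40 = 800. The nonzero elements number 1804 − 1 = 1803. Hence the nonzero zero-divisors number 1803 − 800 = 1003.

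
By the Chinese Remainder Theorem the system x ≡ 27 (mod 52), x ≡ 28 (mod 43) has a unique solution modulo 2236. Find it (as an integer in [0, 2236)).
x ≡ 1275 (mod 2236); the representative in [0, 2236) is 1275

The moduli 52, 43 are pairwise coprime, so by the CRT there is a unique solution mod 52·43 = 2236.
Solve by successive substitution. Start with x ≡ 27 (mod 52).
  Combine with x ≡ 28 (mod 43): write x = 27 + 52·t and require 27 + 52·t ≡ 28 (mod 43), i.e. 52·t ≡ 28 − 27 ≡ 1 (mod 43). Since 52^(−1) ≡ 24 (mod 43) (52 ≡ 9 (mod 43)), t ≡ 24·1 ≡ 24 (mod 43). So x ≡ 27 + 52·24 = 1275 (mod 2236).
Unique solution in [0, 2236): x = 1275.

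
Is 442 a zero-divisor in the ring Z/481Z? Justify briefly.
gcd(442, 481) = 13 > 1, so 442 is not a unit in Z/481Z. In Z/nZ every nonzero non-unit is a zero-divisor: explicitly, take b = 481/gcd = 37 ≠ 0 (mod 481); then 442·37 = 16354 = 34·481, i.e. 442·37 ≡ 0 (mod 481). So 442 is a zero-divisor.

Final answer: YES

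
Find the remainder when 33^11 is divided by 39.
Use repeated squaring. Binary(11) = 1011. Walk through the bits of the exponent 11 left-to-right: at each bit after the leading one, square the running value, then multiply by 33 if the bit is 1 (always reducing mod 39):
  bit 1 = 1 (leading): start with 33.
  bit 2 = 0: square 33^2 = 1089 ≡ 36 (mod 39).
  bit 3 = 1: square 36^2 = 1296 ≡ 9; bit is 1, so multiply 9·33 = 297 ≡ 24 (mod 39).
  bit 4 = 1: square 24^2 = 576 ≡ 30; bit is 1, so multiply 30·33 = 990 ≡ 15 (mod 39).
Final value: 33^11 ≡ 15 (mod 39).

Final answer: 15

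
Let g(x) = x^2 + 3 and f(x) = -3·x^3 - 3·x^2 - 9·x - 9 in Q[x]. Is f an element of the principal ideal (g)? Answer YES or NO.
YES

In Q[x] the ideal (g) consists of all multiples of g, so f ∈ (g) iff g | f, i.e. iff the remainder of f on division by g is 0. Divide f by g (g is monic, so eliminate the leading term of the running remainder at each step):
  leading term -3·x^3: subtract (-3·x)·g(x) = -3·x^3 - 9·x, leaving -3·x^2 - 9
  leading term -3·x^2: subtract (-3)·g(x) = -3·x^2 - 9, leaving 0
The remainder is 0, so f(x) = g(x) · h(x) with h(x) = -3·x - 3. Hence g | f, i.e. f ∈ (g).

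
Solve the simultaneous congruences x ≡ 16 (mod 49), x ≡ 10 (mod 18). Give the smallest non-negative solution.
The moduli 49, 18 are pairwise coprime, so by the CRT there is a unique solution mod 49·18 = 882.
Solve by successive substitution. Start with x ≡ 16 (mod 49).
  Combine with x ≡ 10 (mod 18): write x = 16 + 49·t and require 16 + 49·t ≡ 10 (mod 18), i.e. 49·t ≡ 10 − 16 ≡ 12 (mod 18). Since 49^(−1) ≡ 7 (mod 18) (49 ≡ 13 (mod 18)), t ≡ 7·12 ≡ 12 (mod 18). So x ≡ 16 + 49·12 = 604 (mod 882).
Unique solution in [0, 882): x = 604.

Final answer: x ≡ 604 (mod 882); the representative in [0, 882) is 604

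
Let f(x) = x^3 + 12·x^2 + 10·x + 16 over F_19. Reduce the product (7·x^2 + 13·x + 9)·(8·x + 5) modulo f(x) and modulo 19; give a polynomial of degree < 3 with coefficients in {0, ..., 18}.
Multiply as integer polynomials: a · b = 56·x^3 + 139·x^2 + 137·x + 45. Reducing coefficients mod 19: a · b ≡ 18·x^3 + 6·x^2 + 4·x + 7. Now divide by f(x) = x^3 + 12·x^2 + 10·x + 16 in F_19[x], eliminating the leading term at each step:
  leading term 18·x^3: subtract (18)·f(x) = 18·x^3 + 7·x^2 + 9·x + 3, leaving 18·x^2 + 14·x + 4 (coefficients mod 19)
The degree is now < 3, so this is the remainder. Hence a · b ≡ 18·x^2 + 14·x + 4 in F_19[x]/(f).

Final answer: a · b ≡ 18·x^2 + 14·x + 4 (mod f(x))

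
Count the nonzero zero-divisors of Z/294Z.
In Z/294Z each nonzero element is either a unit (gcd with 294 is 1) or a zero-divisor (gcd > 1). The number of units is φ(294): factorise 294 = 2 · 3 · 7^2, so φ(294) = (2 − 1) · (3 − 1) · (7^2 − 7^1) = 1 · 2 · 42 = 84. The nonzero elements number 294 − 1 = 293. Hence the nonzero zero-divisors number 293 − 84 = 209.

Final answer: Z/294Z has 209 nonzero zero-divisors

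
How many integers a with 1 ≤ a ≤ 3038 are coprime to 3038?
1260

The number of a ∈ {1, ..., 3038} with gcd(a, 3038) = 1 is by definition Euler's totient φ(3038). φ is multiplicative, with φ(p^e) = p^e − p^(e−1). Factorise 3038 = 2 · 7^2 · 31. Then
  φ(3038) = (2 − 1) · (7^2 − 7^1) · (31 − 1) = 1 · 42 · 30 = 1260.
So there are 1260 such integers.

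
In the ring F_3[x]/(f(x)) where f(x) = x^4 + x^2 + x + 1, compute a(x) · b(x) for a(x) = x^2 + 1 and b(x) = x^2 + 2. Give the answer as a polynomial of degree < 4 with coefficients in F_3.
a · b ≡ 2·x^2 + 2·x + 1 (mod f(x))

Multiply as integer polynomials: a · b = x^4 + 3·x^2 + 2. Reducing coefficients mod 3: a · b ≡ x^4 + 2. Now divide by f(x) = x^4 + x^2 + x + 1 in F_3[x], eliminating the leading term at each step:
  leading term x^4: subtract (1)·f(x) = x^4 + x^2 + x + 1, leaving 2·x^2 + 2·x + 1 (coefficients mod 3)
The degree is now < 4, so this is the remainder. Hence a · b ≡ 2·x^2 + 2·x + 1 in F_3[x]/(f).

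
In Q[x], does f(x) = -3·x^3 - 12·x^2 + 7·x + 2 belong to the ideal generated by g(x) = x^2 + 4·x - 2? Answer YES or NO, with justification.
NO

In Q[x] the ideal (g) consists of all multiples of g, so f ∈ (g) iff g | f, i.e. iff the remainder of f on division by g is 0. Divide f by g (g is monic, so eliminate the leading term of the running remainder at each step):
  leading term -3·x^3: subtract (-3·x)·g(x) = -3·x^3 - 12·x^2 + 6·x, leaving x + 2
The remainder r(x) = x + 2 ≠ 0 (and deg r < deg g), so g ∤ f, i.e. f ∉ (g).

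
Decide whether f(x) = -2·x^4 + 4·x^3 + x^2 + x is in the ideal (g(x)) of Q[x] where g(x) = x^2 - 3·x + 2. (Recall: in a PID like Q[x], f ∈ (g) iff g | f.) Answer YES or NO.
In Q[x] the ideal (g) consists of all multiples of g, so f ∈ (g) iff g | f, i.e. iff the remainder of f on division by g is 0. Divide f by g (g is monic, so eliminate the leading term of the running remainder at each step):
  leading term -2·x^4: subtract (-2·x^2)·g(x) = -2·x^4 + 6·x^3 - 4·x^2, leaving -2·x^3 + 5·x^2 + x
  leading term -2·x^3: subtract (-2·x)·g(x) = -2·x^3 + 6·x^2 - 4·x, leaving -x^2 + 5·x
  leading term -x^2: subtract (-1)·g(x) = -x^2 + 3·x - 2, leaving 2·x + 2
The remainder r(x) = 2·x + 2 ≠ 0 (and deg r < deg g), so g ∤ f, i.e. f ∉ (g).

Final answer: NO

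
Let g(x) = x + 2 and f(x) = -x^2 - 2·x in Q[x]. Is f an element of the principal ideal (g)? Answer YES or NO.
YES

In Q[x] the ideal (g) consists of all multiples of g, so f ∈ (g) iff g | f, i.e. iff the remainder of f on division by g is 0. Divide f by g (g is monic, so eliminate the leading term of the running remainder at each step):
  leading term -x^2: subtract (-x)·g(x) = -x^2 - 2·x, leaving 0
The remainder is 0, so f(x) = g(x) · h(x) with h(x) = -x. Hence g | f, i.e. f ∈ (g).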